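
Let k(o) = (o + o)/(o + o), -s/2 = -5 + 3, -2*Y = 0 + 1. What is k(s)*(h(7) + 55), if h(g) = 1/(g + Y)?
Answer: 717/13 ≈ 55.154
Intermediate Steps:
Y = -½ (Y = -(0 + 1)/2 = -½*1 = -½ ≈ -0.50000)
s = 4 (s = -2*(-5 + 3) = -2*(-2) = 4)
h(g) = 1/(-½ + g) (h(g) = 1/(g - ½) = 1/(-½ + g))
k(o) = 1 (k(o) = (2*o)/((2*o)) = (2*o)*(1/(2*o)) = 1)
k(s)*(h(7) + 55) = 1*(2/(-1 + 2*7) + 55) = 1*(2/(-1 + 14) + 55) = 1*(2/13 + 55) = 1*(717/13) = 717/13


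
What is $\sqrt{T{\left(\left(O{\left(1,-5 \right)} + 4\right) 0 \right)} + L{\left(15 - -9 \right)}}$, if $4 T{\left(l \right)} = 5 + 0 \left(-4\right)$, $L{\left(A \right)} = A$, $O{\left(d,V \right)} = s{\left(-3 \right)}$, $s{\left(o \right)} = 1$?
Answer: $\frac{\sqrt{101}}{2} \approx 5.0249$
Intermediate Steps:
$O{\left(d,V \right)} = 1$
$T{\left(l \right)} = \frac{5}{4}$ ($T{\left(l \right)} = \frac{5 + 0 \left(-4\right)}{4} = \frac{5 + 0}{4} = \frac{1}{4} \cdot 5 = \frac{5}{4}$)
$\sqrt{T{\left(\left(O{\left(1,-5 \right)} + 4\right) 0 \right)} + L{\left(15 - -9 \right)}} = \sqrt{\frac{5}{4} + \left(15 - -9\right)} = \sqrt{\frac{5}{4} + \left(15 + 9\right)} = \sqrt{\frac{5}{4} + 24} = \sqrt{\frac{101}{4}} = \frac{\sqrt{101}}{2}$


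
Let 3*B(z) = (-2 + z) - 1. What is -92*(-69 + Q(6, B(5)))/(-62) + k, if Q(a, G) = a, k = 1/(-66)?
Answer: -191299/2046 ≈ -93.499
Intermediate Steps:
B(z) = -1 + z/3 (B(z) = ((-2 + z) - 1)/3 = (-3 + z)/3 = -1 + z/3)
k = -1/66 ≈ -0.015152
-92*(-69 + Q(6, B(5)))/(-62) + k = -92*(-69 + 6)/(-62) - 1/66 = -(-5796)*(-1)/62 - 1/66 = -92*63/62 - 1/66 = -2898/31 - 1/66 = -191299/2046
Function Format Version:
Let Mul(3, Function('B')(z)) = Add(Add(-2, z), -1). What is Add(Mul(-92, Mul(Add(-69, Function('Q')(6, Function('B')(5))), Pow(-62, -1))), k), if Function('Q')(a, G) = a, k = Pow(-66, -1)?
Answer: Rational(-191299, 2046) ≈ -93.499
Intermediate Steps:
Function('B')(z) = Add(-1, Mul(Rational(1, 3), z)) (Function('B')(z) = Mul(Rational(1, 3), Add(Add(-2, z), -1)) = Mul(Rational(1, 3), Add(-3, z)) = Add(-1, Mul(Rational(1, 3), z)))
k = Rational(-1, 66) ≈ -0.015152
Add(Mul(-92, Mul(Add(-69, Function('Q')(6, Function('B')(5))), Pow(-62, -1))), k) = Add(Mul(-92, Mul(Add(-69, 6), Pow(-62, -1))), Rational(-1, 66)) = Add(Mul(-92, Mul(-63, Rational(-1, 62))), Rational(-1, 66)) = Add(Mul(-92, Rational(63, 62)), Rational(-1, 66)) = Add(Rational(-2898, 31), Rational(-1, 66)) = Rational(-191299, 2046)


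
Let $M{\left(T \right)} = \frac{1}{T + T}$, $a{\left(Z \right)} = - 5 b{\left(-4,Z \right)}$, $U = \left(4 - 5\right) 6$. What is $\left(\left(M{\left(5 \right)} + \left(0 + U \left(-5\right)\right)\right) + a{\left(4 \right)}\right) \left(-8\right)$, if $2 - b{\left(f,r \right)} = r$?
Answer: $- \frac{1604}{5} \approx -320.8$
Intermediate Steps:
$b{\left(f,r \right)} = 2 - r$
$U = -6$ ($U = \left(-1\right) 6 = -6$)
$a{\left(Z \right)} = -10 + 5 Z$ ($a{\left(Z \right)} = - 5 \left(2 - Z\right) = -10 + 5 Z$)
$M{\left(T \right)} = \frac{1}{2 T}$
$\left(\left(M{\left(5 \right)} + \left(0 + U \left(-5\right)\right)\right) + a{\left(4 \right)}\right) \left(-8\right) = \left(\left(\frac{1}{2 \cdot 5} + \left(0 - -30\right)\right) + \left(-10 + 5 \cdot 4\right)\right) \left(-8\right) = \left(\left(\frac{1}{2} \cdot \frac{1}{5} + \left(0 + 30\right)\right) + \left(-10 + 20\right)\right) \left(-8\right) = \left(\left(\frac{1}{10} + 30\right) + 10\right) \left(-8\right) = \left(\frac{301}{10} + 10\right) \left(-8\right) = \frac{401}{10} \left(-8\right) = - \frac{1604}{5}$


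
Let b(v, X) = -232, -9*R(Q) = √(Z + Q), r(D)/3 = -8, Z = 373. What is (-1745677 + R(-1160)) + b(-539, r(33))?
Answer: -1745909 - I*√787/9 ≈ -1.7459e+6 - 3.1171*I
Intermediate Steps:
r(D) = -24 (r(D) = 3*(-8) = -24)
R(Q) = -√(373 + Q)/9
(-1745677 + R(-1160)) + b(-539, r(33)) = (-1745677 - √(373 - 1160)/9) - 232 = (-1745677 - I*√787/9) - 232 = -1745909 - I*√787/9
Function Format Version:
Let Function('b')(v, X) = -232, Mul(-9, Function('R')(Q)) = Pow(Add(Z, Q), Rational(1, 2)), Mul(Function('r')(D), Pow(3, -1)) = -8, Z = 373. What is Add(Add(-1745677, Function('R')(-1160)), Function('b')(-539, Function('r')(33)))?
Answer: Add(-1745909, Mul(Rational(-1, 9), I, Pow(787, Rational(1, 2)))) ≈ Add(-1.7459e+6, Mul(-3.1171, I))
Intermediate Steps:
Function('r')(D) = -24 (Function('r')(D) = Mul(3, -8) = -24)
Function('R')(Q) = Mul(Rational(-1, 9), Pow(Add(373, Q), Rational(1, 2)))
Add(Add(-1745677, Function('R')(-1160)), Function('b')(-539, Function('r')(33))) = Add(Add(-1745677, Mul(Rational(-1, 9), Pow(Add(373, -1160), Rational(1, 2)))), -232) = Add(Add(-1745677, Mul(Rational(-1, 9), Pow(-787, Rational(1, 2)))), -232) = Add(Add(-1745677, Mul(Rational(-1, 9), Mul(I, Pow(787, Rational(1, 2))))), -232) = Add(Add(-1745677, Mul(Rational(-1, 9), I, Pow(787, Rational(1, 2)))), -232) = Add(-1745909, Mul(Rational(-1, 9), I, Pow(787, Rational(1, 2))))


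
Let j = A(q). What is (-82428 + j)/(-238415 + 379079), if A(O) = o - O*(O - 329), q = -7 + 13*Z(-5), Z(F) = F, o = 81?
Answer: -37073/46888 ≈ -0.79067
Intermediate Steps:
q = -72 (q = -7 + 13*(-5) = -7 - 65 = -72)
A(O) = 81 - O*(-329 + O) (A(O) = 81 - O*(O - 329) = 81 - O*(-329 + O))
j = -28791 (j = 81 - 1*(-72)² + 329*(-72) = 81 - 1*5184 - 23688 = 81 - 5184 - 23688 = -28791)
(-82428 + j)/(-238415 + 379079) = (-82428 - 28791)/(-238415 + 379079) = -111219/140664 = -111219*1/140664 = -37073/46888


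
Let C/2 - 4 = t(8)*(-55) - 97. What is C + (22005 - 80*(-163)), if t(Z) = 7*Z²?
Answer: -14421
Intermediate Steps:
C = -49466 (C = 8 + 2*((7*8²)*(-55) - 97) = 8 + 2*((7*64)*(-55) - 97) = 8 + 2*(448*(-55) - 97) = 8 + 2*(-24640 - 97) = 8 + 2*(-24737) = 8 - 49474 = -49466)
C + (22005 - 80*(-163)) = -49466 + (22005 - 80*(-163)) = -49466 + (22005 - 1*(-13040)) = -49466 + (22005 + 13040) = -49466 + 35045 = -14421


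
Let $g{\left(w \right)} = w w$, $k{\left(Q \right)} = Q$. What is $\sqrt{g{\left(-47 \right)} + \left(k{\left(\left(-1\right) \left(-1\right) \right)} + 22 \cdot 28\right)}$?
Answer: $3 \sqrt{314} \approx 53.16$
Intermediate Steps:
$g{\left(w \right)} = w^{2}$
$\sqrt{g{\left(-47 \right)} + \left(k{\left(\left(-1\right) \left(-1\right) \right)} + 22 \cdot 28\right)} = \sqrt{\left(-47\right)^{2} + \left(\left(-1\right) \left(-1\right) + 22 \cdot 28\right)} = \sqrt{2209 + \left(1 + 616\right)} = \sqrt{2209 + 617} = \sqrt{2826} = 3 \sqrt{314}$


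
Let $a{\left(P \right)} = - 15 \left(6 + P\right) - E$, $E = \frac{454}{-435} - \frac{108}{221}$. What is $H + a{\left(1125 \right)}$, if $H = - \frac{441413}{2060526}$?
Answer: $- \frac{86161875044519}{5079196590} \approx -16964.0$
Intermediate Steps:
$H = - \frac{441413}{2060526}$ ($H = \left(-441413\right) \frac{1}{2060526} = - \frac{441413}{2060526} \approx -0.21422$)
$E = - \frac{147314}{96135}$ ($E = 454 \left(- \frac{1}{435}\right) - \frac{108}{221} = - \frac{454}{435} - \frac{108}{221} = - \frac{147314}{96135} \approx -1.5324$)
$a{\left(P \right)} = - \frac{8504836}{96135} - 15 P$ ($a{\left(P \right)} = - 15 \left(6 + P\right) - - \frac{147314}{96135} = \left(-90 - 15 P\right) + \frac{147314}{96135} = - \frac{8504836}{96135} - 15 P$)
$H + a{\left(1125 \right)} = - \frac{441413}{2060526} - \frac{1630782961}{96135} = - \frac{86161875044519}{5079196590}$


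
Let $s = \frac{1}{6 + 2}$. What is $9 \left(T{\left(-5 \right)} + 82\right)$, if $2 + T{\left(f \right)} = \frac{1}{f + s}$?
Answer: $\frac{9336}{13} \approx 718.15$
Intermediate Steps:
$s = \frac{1}{8} \approx 0.125$
$T{\left(f \right)} = -2 + \frac{1}{\frac{1}{8} + f}$ ($T{\left(f \right)} = -2 + \frac{1}{f + \frac{1}{8}} = -2 + \frac{1}{\frac{1}{8} + f}$)
$9 \left(T{\left(-5 \right)} + 82\right) = 9 \left(\frac{2 \left(3 - -40\right)}{1 + 8 \left(-5\right)} + 82\right) = 9 \left(\frac{2 \left(3 + 40\right)}{1 - 40} + 82\right) = 9 \left(2 \frac{1}{-39} \cdot 43 + 82\right) = 9 \left(2 \left(- \frac{1}{39}\right) 43 + 82\right) = 9 \left(- \frac{86}{39} + 82\right) = 9 \cdot \frac{3112}{39} = \frac{9336}{13}$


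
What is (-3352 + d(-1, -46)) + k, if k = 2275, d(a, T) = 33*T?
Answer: -2595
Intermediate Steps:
(-3352 + d(-1, -46)) + k = (-3352 + 33*(-46)) + 2275 = (-3352 - 1518) + 2275 = -4870 + 2275 = -2595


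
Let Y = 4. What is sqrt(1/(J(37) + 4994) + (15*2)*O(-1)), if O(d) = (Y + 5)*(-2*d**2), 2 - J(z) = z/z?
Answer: I*sqrt(1497000945)/1665 ≈ 23.238*I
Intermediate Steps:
J(z) = 1 (J(z) = 2 - z/z = 2 - 1*1 = 2 - 1 = 1)
O(d) = -18*d**2 (O(d) = (4 + 5)*(-2*d**2) = 9*(-2*d**2) = -18*d**2)
sqrt(1/(J(37) + 4994) + (15*2)*O(-1)) = sqrt(1/(1 + 4994) + (15*2)*(-18*(-1)**2)) = sqrt(1/4995 + 30*(-18*1)) = sqrt(1/4995 + 30*(-18)) = sqrt(1/4995 - 540) = sqrt(-2697299/4995) = I*sqrt(1497000945)/1665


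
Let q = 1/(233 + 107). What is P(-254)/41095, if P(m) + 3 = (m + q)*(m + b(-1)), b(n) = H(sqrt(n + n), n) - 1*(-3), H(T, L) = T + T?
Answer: 21675089/13972300 - 86359*I*sqrt(2)/6986150 ≈ 1.5513 - 0.017482*I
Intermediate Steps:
H(T, L) = 2*T
b(n) = 3 + 2*sqrt(2)*sqrt(n) (b(n) = 2*sqrt(n + n) - 1*(-3) = 2*sqrt(2*n) + 3 = 2*(sqrt(2)*sqrt(n)) + 3 = 2*sqrt(2)*sqrt(n) + 3 = 3 + 2*sqrt(2)*sqrt(n))
q = 1/340 ≈ 0.0029412
P(m) = -3 + (1/340 + m)*(3 + m + 2*I*sqrt(2)) (P(m) = -3 + (m + 1/340)*(m + (3 + 2*sqrt(2)*sqrt(-1))) = -3 + (1/340 + m)*(m + (3 + 2*sqrt(2)*I)) = -3 + (1/340 + m)*(m + (3 + 2*I*sqrt(2))) = -3 + (1/340 + m)*(3 + m + 2*I*sqrt(2)))
P(-254)/41095 = (-1017/340 + (-254)**2 + (1021/340)*(-254) + I*sqrt(2)/170 + 2*I*(-254)*sqrt(2))/41095 = (-1017/340 + 64516 - 129667/170 + I*sqrt(2)/170 - 508*I*sqrt(2))*(1/41095) = (21675089/340 - 86359*I*sqrt(2)/170)*(1/41095) = 21675089/13972300 - 86359*I*sqrt(2)/6986150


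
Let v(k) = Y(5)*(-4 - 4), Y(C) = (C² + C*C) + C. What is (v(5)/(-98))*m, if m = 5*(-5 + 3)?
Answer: -2200/49 ≈ -44.898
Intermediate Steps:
Y(C) = C + 2*C² (Y(C) = (C² + C²) + C = 2*C² + C = C + 2*C²)
v(k) = -440 (v(k) = (5*(1 + 2*5))*(-4 - 4) = (5*(1 + 10))*(-8) = (5*11)*(-8) = 55*(-8) = -440)
m = -10 (m = 5*(-2) = -10)
(v(5)/(-98))*m = -440/(-98)*(-10) = -440*(-1/98)*(-10) = (220/49)*(-10) = -2200/49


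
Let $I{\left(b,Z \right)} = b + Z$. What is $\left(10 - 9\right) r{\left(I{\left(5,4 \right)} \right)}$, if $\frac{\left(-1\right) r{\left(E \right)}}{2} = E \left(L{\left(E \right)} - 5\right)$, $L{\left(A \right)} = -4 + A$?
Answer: $0$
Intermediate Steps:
$I{\left(b,Z \right)} = Z + b$
$r{\left(E \right)} = - 2 E \left(-9 + E\right)$ ($r{\left(E \right)} = - 2 E \left(\left(-4 + E\right) - 5\right) = - 2 E \left(-9 + E\right)$)
$\left(10 - 9\right) r{\left(I{\left(5,4 \right)} \right)} = \left(10 - 9\right) 2 \left(4 + 5\right) \left(9 - \left(4 + 5\right)\right) = \left(10 - 9\right) 2 \cdot 9 \left(9 - 9\right) = 1 \cdot 2 \cdot 9 \left(9 - 9\right) = 1 \cdot 2 \cdot 9 \cdot 0 = 1 \cdot 0 = 0$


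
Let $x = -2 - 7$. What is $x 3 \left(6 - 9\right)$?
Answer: $81$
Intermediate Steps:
$x = -9$ ($x = -2 - 7 = -9$)
$x 3 \left(6 - 9\right) = \left(-9\right) 3 \left(6 - 9\right) = \left(-27\right) \left(-3\right) = 81$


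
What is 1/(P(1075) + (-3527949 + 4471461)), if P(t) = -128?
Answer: 1/943384 ≈ 1.0600e-6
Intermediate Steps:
1/(P(1075) + (-3527949 + 4471461)) = 1/(-128 + (-3527949 + 4471461)) = 1/(-128 + 943512) = 1/943384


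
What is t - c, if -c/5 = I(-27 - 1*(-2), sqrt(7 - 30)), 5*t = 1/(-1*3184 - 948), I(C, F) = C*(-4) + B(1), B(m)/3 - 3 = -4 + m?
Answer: 10329999/20660 ≈ 500.00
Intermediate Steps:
B(m) = -3 + 3*m (B(m) = 9 + 3*(-4 + m) = 9 + (-12 + 3*m) = -3 + 3*m)
I(C, F) = -4*C (I(C, F) = C*(-4) + (-3 + 3*1) = -4*C + (-3 + 3) = -4*C + 0 = -4*C)
t = -1/20660 (t = 1/(5*(-1*3184 - 948)) = 1/(5*(-3184 - 948)) = (1/5)/(-4132) = (1/5)*(-1/4132) = -1/20660 ≈ -4.8403e-5)
c = -500 (c = -(-20)*(-27 - 1*(-2)) = -(-20)*(-27 + 2) = -(-20)*(-25) = -5*100 = -500)
t - c = -1/20660 - 1*(-500) = -1/20660 + 500 = 10329999/20660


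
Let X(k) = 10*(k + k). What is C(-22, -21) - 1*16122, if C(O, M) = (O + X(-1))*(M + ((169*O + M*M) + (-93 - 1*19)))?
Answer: 127098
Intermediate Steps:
X(k) = 20*k (X(k) = 10*(2*k) = 20*k)
C(O, M) = (-20 + O)*(-112 + M + M² + 169*O) (C(O, M) = (O + 20*(-1))*(M + ((169*O + M*M) + (-93 - 1*19))) = (O - 20)*(M + ((169*O + M²) + (-93 - 19))) = (-20 + O)*(M + ((M² + 169*O) - 112)) = (-20 + O)*(M + (-112 + M² + 169*O)) = (-20 + O)*(-112 + M + M² + 169*O))
C(-22, -21) - 1*16122 = (2240 - 3492*(-22) - 20*(-21) - 20*(-21)² + 169*(-22)² - 21*(-22) - 22*(-21)²) - 1*16122 = (2240 + 76824 + 420 - 20*441 + 169*484 + 462 - 22*441) - 16122 = (2240 + 76824 + 420 - 8820 + 81796 + 462 - 9702) - 16122 = 143220 - 16122 = 127098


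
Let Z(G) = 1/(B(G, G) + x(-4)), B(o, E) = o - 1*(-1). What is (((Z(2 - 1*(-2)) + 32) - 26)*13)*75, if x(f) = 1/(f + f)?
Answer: 6050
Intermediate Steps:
x(f) = 1/(2*f)
B(o, E) = 1 + o (B(o, E) = o + 1 = 1 + o)
Z(G) = 1/(7/8 + G) (Z(G) = 1/((1 + G) + (½)/(-4)) = 1/((1 + G) + (½)*(-¼)) = 1/((1 + G) - ⅛) = 1/(7/8 + G))
(((Z(2 - 1*(-2)) + 32) - 26)*13)*75 = (((8/(7 + 8*(2 - 1*(-2))) + 32) - 26)*13)*75 = (((8/(7 + 8*(2 + 2)) + 32) - 26)*13)*75 = (((8/(7 + 8*4) + 32) - 26)*13)*75 = (((8/(7 + 32) + 32) - 26)*13)*75 = (((8/39 + 32) - 26)*13)*75 = ((1256/39 - 26)*13)*75 = ((242/39)*13)*75 = (242/3)*75 = 6050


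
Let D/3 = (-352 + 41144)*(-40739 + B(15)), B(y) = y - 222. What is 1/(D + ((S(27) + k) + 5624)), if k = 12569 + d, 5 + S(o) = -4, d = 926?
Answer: -1/5010788586 ≈ -1.9957e-10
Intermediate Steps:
S(o) = -9 (S(o) = -5 - 4 = -9)
B(y) = -222 + y
k = 13495 (k = 12569 + 926 = 13495)
D = -5010807696 (D = 3*((-352 + 41144)*(-40739 + (-222 + 15))) = 3*(40792*(-40739 - 207)) = 3*(40792*(-40946)) = 3*(-1670269232) = -5010807696)
1/(D + ((S(27) + k) + 5624)) = 1/(-5010807696 + ((-9 + 13495) + 5624)) = 1/(-5010807696 + (13486 + 5624)) = 1/(-5010807696 + 19110) = 1/(-5010788586) = -1/5010788586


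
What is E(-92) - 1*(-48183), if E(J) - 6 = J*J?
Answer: 56653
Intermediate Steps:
E(J) = 6 + J² (E(J) = 6 + J*J = 6 + J²)
E(-92) - 1*(-48183) = (6 + (-92)²) - 1*(-48183) = (6 + 8464) + 48183 = 8470 + 48183 = 56653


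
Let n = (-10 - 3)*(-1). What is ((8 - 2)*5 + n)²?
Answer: 1849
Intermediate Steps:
n = 13 (n = -13*(-1) = 13)
((8 - 2)*5 + n)² = ((8 - 2)*5 + 13)² = (6*5 + 13)² = (30 + 13)² = 43² = 1849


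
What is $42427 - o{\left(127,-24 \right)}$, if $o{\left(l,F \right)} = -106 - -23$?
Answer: $42510$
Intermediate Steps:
$o{\left(l,F \right)} = -83$ ($o{\left(l,F \right)} = -106 + 23 = -83$)
$42427 - o{\left(127,-24 \right)} = 42427 - -83 = 42427 + 83 = 42510$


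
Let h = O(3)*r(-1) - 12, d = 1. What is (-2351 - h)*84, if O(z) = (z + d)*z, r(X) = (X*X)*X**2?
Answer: -197484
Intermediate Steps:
r(X) = X**4 (r(X) = X**2*X**2 = X**4)
O(z) = z*(1 + z) (O(z) = (z + 1)*z = (1 + z)*z = z*(1 + z))
h = 0 (h = (3*(1 + 3))*(-1)**4 - 12 = (3*4)*1 - 12 = 12*1 - 12 = 12 - 12 = 0)
(-2351 - h)*84 = (-2351 - 1*0)*84 = (-2351 + 0)*84 = -2351*84 = -197484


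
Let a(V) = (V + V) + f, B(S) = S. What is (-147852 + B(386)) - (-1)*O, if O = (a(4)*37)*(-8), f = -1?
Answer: -149538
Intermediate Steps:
a(V) = -1 + 2*V (a(V) = (V + V) - 1 = 2*V - 1 = -1 + 2*V)
O = -2072 (O = ((-1 + 2*4)*37)*(-8) = ((-1 + 8)*37)*(-8) = (7*37)*(-8) = 259*(-8) = -2072)
(-147852 + B(386)) - (-1)*O = (-147852 + 386) - (-1)*(-2072) = -147466 - 1*2072 = -147466 - 2072 = -149538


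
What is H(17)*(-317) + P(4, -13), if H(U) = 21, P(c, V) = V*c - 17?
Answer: -6726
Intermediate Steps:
P(c, V) = -17 + V*c
H(17)*(-317) + P(4, -13) = 21*(-317) + (-17 - 13*4) = -6657 + (-17 - 52) = -6657 - 69 = -6726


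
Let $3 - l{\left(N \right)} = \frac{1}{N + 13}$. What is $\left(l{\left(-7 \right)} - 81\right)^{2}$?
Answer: $\frac{219961}{36} \approx 6110.0$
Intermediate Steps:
$l{\left(N \right)} = 3 - \frac{1}{13 + N}$ ($l{\left(N \right)} = 3 - \frac{1}{N + 13} = 3 - \frac{1}{13 + N}$)
$\left(l{\left(-7 \right)} - 81\right)^{2} = \left(\frac{38 + 3 \left(-7\right)}{13 - 7} - 81\right)^{2} = \left(\frac{38 - 21}{6} - 81\right)^{2} = \left(\frac{1}{6} \cdot 17 - 81\right)^{2} = \left(\frac{17}{6} - 81\right)^{2} = \left(- \frac{469}{6}\right)^{2} = \frac{219961}{36}$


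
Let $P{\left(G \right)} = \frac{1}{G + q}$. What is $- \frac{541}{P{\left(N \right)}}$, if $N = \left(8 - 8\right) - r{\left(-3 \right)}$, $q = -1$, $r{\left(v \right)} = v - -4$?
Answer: $1082$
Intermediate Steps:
$r{\left(v \right)} = 4 + v$ ($r{\left(v \right)} = v + 4 = 4 + v$)
$N = -1$ ($N = \left(8 - 8\right) - \left(4 - 3\right) = \left(8 - 8\right) - 1 = 0 - 1 = -1$)
$P{\left(G \right)} = \frac{1}{-1 + G}$ ($P{\left(G \right)} = \frac{1}{G - 1} = \frac{1}{-1 + G}$)
$- \frac{541}{P{\left(N \right)}} = - \frac{541}{\frac{1}{-1 - 1}} = - \frac{541}{\frac{1}{-2}} = - \frac{541}{- \frac{1}{2}} = \left(-541\right) \left(-2\right) = 1082$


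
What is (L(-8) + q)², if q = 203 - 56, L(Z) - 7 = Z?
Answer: 21316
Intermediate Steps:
L(Z) = 7 + Z
q = 147
(L(-8) + q)² = ((7 - 8) + 147)² = (-1 + 147)² = 146² = 21316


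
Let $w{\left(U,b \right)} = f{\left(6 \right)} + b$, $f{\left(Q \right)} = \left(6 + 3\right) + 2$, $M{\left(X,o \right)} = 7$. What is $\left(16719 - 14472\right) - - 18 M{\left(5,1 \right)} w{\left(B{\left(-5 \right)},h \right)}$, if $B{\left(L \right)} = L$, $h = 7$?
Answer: $4515$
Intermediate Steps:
$f{\left(Q \right)} = 11$ ($f{\left(Q \right)} = 9 + 2 = 11$)
$w{\left(U,b \right)} = 11 + b$
$\left(16719 - 14472\right) - - 18 M{\left(5,1 \right)} w{\left(B{\left(-5 \right)},h \right)} = \left(16719 - 14472\right) - \left(-18\right) 7 \left(11 + 7\right) = \left(16719 - 14472\right) - \left(-126\right) 18 = 2247 - -2268 = 2247 + 2268 = 4515$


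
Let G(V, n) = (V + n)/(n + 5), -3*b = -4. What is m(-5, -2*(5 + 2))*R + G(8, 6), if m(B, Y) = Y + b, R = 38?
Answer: -15842/33 ≈ -480.06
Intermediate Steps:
b = 4/3 (b = -⅓*(-4) = 4/3 ≈ 1.3333)
G(V, n) = (V + n)/(5 + n)
m(B, Y) = 4/3 + Y (m(B, Y) = Y + 4/3 = 4/3 + Y)
m(-5, -2*(5 + 2))*R + G(8, 6) = (4/3 - 2*(5 + 2))*38 + (8 + 6)/(5 + 6) = (4/3 - 2*7)*38 + 14/11 = (4/3 - 14)*38 + (1/11)*14 = -38/3*38 + 14/11 = -1444/3 + 14/11 = -15842/33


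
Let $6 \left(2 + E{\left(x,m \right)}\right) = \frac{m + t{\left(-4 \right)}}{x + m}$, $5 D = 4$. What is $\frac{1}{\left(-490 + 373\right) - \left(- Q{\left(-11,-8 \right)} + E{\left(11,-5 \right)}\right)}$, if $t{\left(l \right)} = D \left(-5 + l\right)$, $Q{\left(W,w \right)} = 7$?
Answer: $- \frac{180}{19379} \approx -0.0092884$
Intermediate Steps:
$D = \frac{4}{5}$ ($D = \frac{1}{5} \cdot 4 = \frac{4}{5} \approx 0.8$)
$t{\left(l \right)} = -4 + \frac{4 l}{5}$ ($t{\left(l \right)} = \frac{4 \left(-5 + l\right)}{5} = -4 + \frac{4 l}{5}$)
$E{\left(x,m \right)} = -2 + \frac{- \frac{36}{5} + m}{6 \left(m + x\right)}$ ($E{\left(x,m \right)} = -2 + \frac{\left(m + \left(-4 + \frac{4}{5} \left(-4\right)\right)\right) \frac{1}{x + m}}{6} = -2 + \frac{\left(m - \frac{36}{5}\right) \frac{1}{m + x}}{6} = -2 + \frac{\left(- \frac{36}{5} + m\right) \frac{1}{m + x}}{6} = -2 + \frac{\frac{1}{m + x} \left(- \frac{36}{5} + m\right)}{6} = -2 + \frac{- \frac{36}{5} + m}{6 \left(m + x\right)}$)
$\frac{1}{\left(-490 + 373\right) - \left(- Q{\left(-11,-8 \right)} + E{\left(11,-5 \right)}\right)} = \frac{1}{\left(-490 + 373\right) + \left(7 - \frac{-36 - 660 - -275}{30 \left(-5 + 11\right)}\right)} = \frac{1}{-117 + \left(7 - \frac{-36 - 660 + 275}{30 \cdot 6}\right)} = \frac{1}{-117 + \left(7 - \frac{1}{30} \cdot \frac{1}{6} \left(-421\right)\right)} = \frac{1}{-117 + \left(7 - - \frac{421}{180}\right)} = \frac{1}{-117 + \left(7 + \frac{421}{180}\right)} = \frac{1}{-117 + \frac{1681}{180}} = \frac{1}{- \frac{19379}{180}} = - \frac{180}{19379}$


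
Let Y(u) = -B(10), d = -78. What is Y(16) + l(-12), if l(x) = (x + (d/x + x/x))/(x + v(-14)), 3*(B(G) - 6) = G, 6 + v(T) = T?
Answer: -1765/192 ≈ -9.1927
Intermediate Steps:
v(T) = -6 + T
B(G) = 6 + G/3
l(x) = (1 + x - 78/x)/(-20 + x) (l(x) = (x + (-78/x + x/x))/(x + (-6 - 14)) = (x + (-78/x + 1))/(x - 20) = (x + (1 - 78/x))/(-20 + x) = (1 + x - 78/x)/(-20 + x))
Y(u) = -28/3 (Y(u) = -(6 + (⅓)*10) = -(6 + 10/3) = -1*28/3 = -28/3)
Y(16) + l(-12) = -28/3 + (-78 - 12 + (-12)²)/((-12)*(-20 - 12)) = -28/3 - 1/12*(-78 - 12 + 144)/(-32) = -28/3 - 1/12*(-1/32)*54 = -28/3 + 9/64 = -1765/192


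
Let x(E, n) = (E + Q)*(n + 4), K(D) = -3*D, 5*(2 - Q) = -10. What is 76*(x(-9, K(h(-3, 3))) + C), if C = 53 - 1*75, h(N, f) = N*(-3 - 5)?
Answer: 24168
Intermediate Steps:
Q = 4 (Q = 2 - ⅕*(-10) = 2 + 2 = 4)
h(N, f) = -8*N (h(N, f) = N*(-8) = -8*N)
C = -22 (C = 53 - 75 = -22)
x(E, n) = (4 + E)*(4 + n) (x(E, n) = (E + 4)*(n + 4) = (4 + E)*(4 + n))
76*(x(-9, K(h(-3, 3))) + C) = 76*((16 + 4*(-9) + 4*(-(-24)*(-3)) - (-27)*(-8*(-3))) - 22) = 76*((16 - 36 + 4*(-3*24) - (-27)*24) - 22) = 76*((16 - 36 + 4*(-72) - 9*(-72)) - 22) = 76*((16 - 36 - 288 + 648) - 22) = 76*(340 - 22) = 76*318 = 24168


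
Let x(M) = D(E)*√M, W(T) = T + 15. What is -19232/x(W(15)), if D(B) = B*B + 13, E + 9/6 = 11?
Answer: -38464*√30/6195 ≈ -34.007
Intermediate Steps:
W(T) = 15 + T
E = 19/2 (E = -3/2 + 11 = 19/2 ≈ 9.5000)
D(B) = 13 + B² (D(B) = B² + 13 = 13 + B²)
x(M) = 413*√M/4 (x(M) = (13 + (19/2)²)*√M = (13 + 361/4)*√M = 413*√M/4)
-19232/x(W(15)) = -19232*4/(413*√(15 + 15)) = -19232*2*√30/6195 = -38464*√30/6195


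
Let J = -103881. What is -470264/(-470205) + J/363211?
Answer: 121959692099/170783628255 ≈ 0.71412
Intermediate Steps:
-470264/(-470205) + J/363211 = -470264/(-470205) - 103881/363211 = -470264*(-1/470205) - 103881*1/363211 = 470264/470205 - 103881/363211 = 121959692099/170783628255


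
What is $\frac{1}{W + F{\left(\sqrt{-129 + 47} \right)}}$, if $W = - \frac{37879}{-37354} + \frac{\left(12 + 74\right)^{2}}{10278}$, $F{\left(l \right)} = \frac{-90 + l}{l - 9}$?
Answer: $\frac{43282854475375415706}{433524464966753170171} - \frac{2984808571123301316 i \sqrt{82}}{433524464966753170171} \approx 0.099839 - 0.062346 i$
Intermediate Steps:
$F{\left(l \right)} = \frac{-90 + l}{-9 + l}$
$W = \frac{332795273}{191962206}$ ($W = \left(-37879\right) \left(- \frac{1}{37354}\right) + 86^{2} \cdot \frac{1}{10278} = \frac{37879}{37354} + 7396 \cdot \frac{1}{10278} = \frac{37879}{37354} + \frac{3698}{5139} = \frac{332795273}{191962206} \approx 1.7337$)
$\frac{1}{W + F{\left(\sqrt{-129 + 47} \right)}} = \frac{1}{\frac{332795273}{191962206} + \frac{-90 + \sqrt{-129 + 47}}{-9 + \sqrt{-129 + 47}}} = \frac{1}{\frac{332795273}{191962206} + \frac{-90 + \sqrt{-82}}{-9 + \sqrt{-82}}} = \frac{1}{\frac{332795273}{191962206} + \frac{-90 + i \sqrt{82}}{-9 + i \sqrt{82}}}$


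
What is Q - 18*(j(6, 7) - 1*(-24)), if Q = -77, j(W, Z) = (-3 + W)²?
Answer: -671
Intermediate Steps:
Q - 18*(j(6, 7) - 1*(-24)) = -77 - 18*((-3 + 6)² - 1*(-24)) = -77 - 18*(3² + 24) = -77 - 18*(9 + 24) = -77 - 18*33 = -77 - 594 = -671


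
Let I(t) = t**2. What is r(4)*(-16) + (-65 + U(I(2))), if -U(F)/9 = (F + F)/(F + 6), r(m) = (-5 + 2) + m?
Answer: -441/5 ≈ -88.200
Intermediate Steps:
r(m) = -3 + m
U(F) = -18*F/(6 + F) (U(F) = -9*(F + F)/(F + 6) = -9*2*F/(6 + F) = -18*F/(6 + F))
r(4)*(-16) + (-65 + U(I(2))) = (-3 + 4)*(-16) + (-65 - 18*2**2/(6 + 2**2)) = 1*(-16) + (-65 - 18*4/(6 + 4)) = -16 + (-65 - 18*4/10) = -16 + (-65 - 18*4*1/10) = -16 + (-65 - 36/5) = -16 - 361/5 = -441/5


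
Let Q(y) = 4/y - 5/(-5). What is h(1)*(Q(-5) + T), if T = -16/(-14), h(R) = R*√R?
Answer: 47/35 ≈ 1.3429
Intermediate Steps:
h(R) = R^(3/2)
T = 8/7 (T = -16*(-1/14) = 8/7 ≈ 1.1429)
Q(y) = 1 + 4/y (Q(y) = 4/y - 5*(-⅕) = 4/y + 1 = 1 + 4/y)
h(1)*(Q(-5) + T) = 1^(3/2)*((4 - 5)/(-5) + 8/7) = 1*(-⅕*(-1) + 8/7) = 1*(⅕ + 8/7) = 1*(47/35) = 47/35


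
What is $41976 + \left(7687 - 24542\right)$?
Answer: $25121$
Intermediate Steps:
$41976 + \left(7687 - 24542\right) = 41976 - 16855 = 25121$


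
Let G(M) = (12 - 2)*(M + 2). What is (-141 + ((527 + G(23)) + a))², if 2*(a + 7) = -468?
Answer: 156025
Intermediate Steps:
a = -241 (a = -7 + (½)*(-468) = -7 - 234 = -241)
G(M) = 20 + 10*M (G(M) = 10*(2 + M) = 20 + 10*M)
(-141 + ((527 + G(23)) + a))² = (-141 + ((527 + (20 + 10*23)) - 241))² = (-141 + ((527 + (20 + 230)) - 241))² = (-141 + ((527 + 250) - 241))² = (-141 + (777 - 241))² = (-141 + 536)² = 395² = 156025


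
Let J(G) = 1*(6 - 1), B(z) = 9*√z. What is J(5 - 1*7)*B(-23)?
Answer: 45*I*√23 ≈ 215.81*I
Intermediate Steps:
J(G) = 5 (J(G) = 1*5 = 5)
J(5 - 1*7)*B(-23) = 5*(9*√(-23)) = 5*(9*(I*√23)) = 5*(9*I*√23) = 45*I*√23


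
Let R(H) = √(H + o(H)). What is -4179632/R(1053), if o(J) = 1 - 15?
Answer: -4179632*√1039/1039 ≈ -1.2967e+5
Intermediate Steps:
o(J) = -14
R(H) = √(-14 + H) (R(H) = √(H - 14) = √(-14 + H))
-4179632/R(1053) = -4179632/√(-14 + 1053) = -4179632*√1039/1039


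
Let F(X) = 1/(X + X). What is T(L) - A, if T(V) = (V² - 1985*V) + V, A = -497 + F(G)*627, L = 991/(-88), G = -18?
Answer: 533959187/23232 ≈ 22984.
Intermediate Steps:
L = -991/88 (L = 991*(-1/88) = -991/88 ≈ -11.261)
F(X) = 1/(2*X)
A = -6173/12 (A = -497 + ((½)/(-18))*627 = -497 + ((½)*(-1/18))*627 = -497 - 1/36*627 = -497 - 209/12 = -6173/12 ≈ -514.42)
T(V) = V² - 1984*V
T(L) - A = -991*(-1984 - 991/88)/88 - 1*(-6173/12) = -991/88*(-175583/88) + 6173/12 = 174002753/7744 + 6173/12 = 533959187/23232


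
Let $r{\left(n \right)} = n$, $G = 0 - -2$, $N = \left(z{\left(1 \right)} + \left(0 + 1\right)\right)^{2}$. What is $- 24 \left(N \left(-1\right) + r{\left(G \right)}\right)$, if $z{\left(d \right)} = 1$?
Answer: $48$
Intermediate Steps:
$N = 4$ ($N = \left(1 + \left(0 + 1\right)\right)^{2} = \left(1 + 1\right)^{2} = 2^{2} = 4$)
$G = 2$ ($G = 0 + 2 = 2$)
$- 24 \left(N \left(-1\right) + r{\left(G \right)}\right) = - 24 \left(4 \left(-1\right) + 2\right) = - 24 \left(-4 + 2\right) = \left(-24\right) \left(-2\right) = 48$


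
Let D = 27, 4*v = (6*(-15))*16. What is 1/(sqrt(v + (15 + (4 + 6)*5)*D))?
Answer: sqrt(155)/465 ≈ 0.026774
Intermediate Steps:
v = -360 (v = ((6*(-15))*16)/4 = (-90*16)/4 = (1/4)*(-1440) = -360)
1/(sqrt(v + (15 + (4 + 6)*5)*D)) = 1/(sqrt(-360 + (15 + (4 + 6)*5)*27)) = 1/(sqrt(-360 + (15 + 10*5)*27)) = 1/(sqrt(-360 + (15 + 50)*27)) = 1/(sqrt(-360 + 65*27)) = 1/(sqrt(-360 + 1755)) = 1/(sqrt(1395)) = 1/(3*sqrt(155)) = sqrt(155)/465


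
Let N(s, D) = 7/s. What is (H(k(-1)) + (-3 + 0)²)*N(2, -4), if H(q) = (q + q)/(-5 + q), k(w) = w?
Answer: 98/3 ≈ 32.667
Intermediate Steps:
H(q) = 2*q/(-5 + q) (H(q) = (2*q)/(-5 + q) = 2*q/(-5 + q))
(H(k(-1)) + (-3 + 0)²)*N(2, -4) = (2*(-1)/(-5 - 1) + (-3 + 0)²)*(7/2) = (2*(-1)/(-6) + (-3)²)*(7*(½)) = (2*(-1)*(-⅙) + 9)*(7/2) = (⅓ + 9)*(7/2) = (28/3)*(7/2) = 98/3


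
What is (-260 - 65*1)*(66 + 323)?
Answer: -126425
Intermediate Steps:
(-260 - 65*1)*(66 + 323) = (-260 - 65)*389 = -325*389 = -126425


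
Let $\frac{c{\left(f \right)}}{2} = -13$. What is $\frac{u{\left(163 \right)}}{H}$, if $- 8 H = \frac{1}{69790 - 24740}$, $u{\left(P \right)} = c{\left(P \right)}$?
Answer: $9370400$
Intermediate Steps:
$c{\left(f \right)} = -26$ ($c{\left(f \right)} = 2 \left(-13\right) = -26$)
$u{\left(P \right)} = -26$
$H = - \frac{1}{360400}$ ($H = - \frac{1}{8 \left(69790 - 24740\right)} = - \frac{1}{8 \cdot 45050} = \left(- \frac{1}{8}\right) \frac{1}{45050} = - \frac{1}{360400} \approx -2.7747 \cdot 10^{-6}$)
$\frac{u{\left(163 \right)}}{H} = - \frac{26}{- \frac{1}{360400}} = \left(-26\right) \left(-360400\right) = 9370400$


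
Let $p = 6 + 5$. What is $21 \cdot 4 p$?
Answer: $924$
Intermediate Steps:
$p = 11$
$21 \cdot 4 p = 21 \cdot 4 \cdot 11 = 84 \cdot 11 = 924$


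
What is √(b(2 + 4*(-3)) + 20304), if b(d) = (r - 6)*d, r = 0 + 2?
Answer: 2*√5086 ≈ 142.63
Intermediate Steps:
r = 2
b(d) = -4*d (b(d) = (2 - 6)*d = -4*d)
√(b(2 + 4*(-3)) + 20304) = √(-4*(2 + 4*(-3)) + 20304) = √(-4*(2 - 12) + 20304) = √(-4*(-10) + 20304) = √(40 + 20304) = √20344 = 2*√5086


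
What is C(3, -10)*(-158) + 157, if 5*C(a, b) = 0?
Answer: 157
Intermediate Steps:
C(a, b) = 0 (C(a, b) = (1/5)*0 = 0)
C(3, -10)*(-158) + 157 = 0*(-158) + 157 = 0 + 157 = 157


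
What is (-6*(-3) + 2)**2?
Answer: 400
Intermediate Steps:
(-6*(-3) + 2)**2 = (18 + 2)**2 = 20**2 = 400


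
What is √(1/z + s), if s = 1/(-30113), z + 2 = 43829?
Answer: I*√18099222253014/1319762451 ≈ 0.0032235*I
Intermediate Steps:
z = 43827 (z = -2 + 43829 = 43827)
s = -1/30113 ≈ -3.3208e-5
√(1/z + s) = √(1/43827 - 1/30113) = √(-13714/1319762451) = I*√18099222253014/1319762451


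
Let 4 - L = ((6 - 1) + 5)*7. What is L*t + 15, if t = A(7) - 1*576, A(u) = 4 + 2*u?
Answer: 36843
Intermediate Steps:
t = -558 (t = (4 + 2*7) - 1*576 = (4 + 14) - 576 = 18 - 576 = -558)
L = -66 (L = 4 - ((6 - 1) + 5)*7 = 4 - (5 + 5)*7 = 4 - 10*7 = 4 - 1*70 = 4 - 70 = -66)
L*t + 15 = -66*(-558) + 15 = 36828 + 15 = 36843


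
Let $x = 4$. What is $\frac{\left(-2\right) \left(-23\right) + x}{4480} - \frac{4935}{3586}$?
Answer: $- \frac{1096475}{803264} \approx -1.365$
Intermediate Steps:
$\frac{\left(-2\right) \left(-23\right) + x}{4480} - \frac{4935}{3586} = \frac{\left(-2\right) \left(-23\right) + 4}{4480} - \frac{4935}{3586} = \left(46 + 4\right) \frac{1}{4480} - \frac{4935}{3586} = 50 \cdot \frac{1}{4480} - \frac{4935}{3586} = \frac{5}{448} - \frac{4935}{3586} = - \frac{1096475}{803264}$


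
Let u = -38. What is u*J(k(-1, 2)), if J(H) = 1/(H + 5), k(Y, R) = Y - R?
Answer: -19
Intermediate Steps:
J(H) = 1/(5 + H)
u*J(k(-1, 2)) = -38/(5 + (-1 - 1*2)) = -38/(5 + (-1 - 2)) = -38/(5 - 3) = -38/2 = -38*1/2 = -19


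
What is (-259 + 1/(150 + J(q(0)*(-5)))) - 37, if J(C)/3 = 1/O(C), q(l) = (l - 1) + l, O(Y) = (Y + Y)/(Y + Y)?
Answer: -45287/153 ≈ -295.99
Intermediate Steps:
O(Y) = 1 (O(Y) = (2*Y)/((2*Y)) = (2*Y)*(1/(2*Y)) = 1)
q(l) = -1 + 2*l (q(l) = (-1 + l) + l = -1 + 2*l)
J(C) = 3 (J(C) = 3/1 = 3*1 = 3)
(-259 + 1/(150 + J(q(0)*(-5)))) - 37 = (-259 + 1/(150 + 3)) - 37 = (-259 + 1/153) - 37 = -39626/153 - 37 = -45287/153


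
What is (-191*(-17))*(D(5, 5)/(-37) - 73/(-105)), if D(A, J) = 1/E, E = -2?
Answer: 17881229/7770 ≈ 2301.3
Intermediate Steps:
D(A, J) = -1/2 (D(A, J) = 1/(-2) = -1/2)
(-191*(-17))*(D(5, 5)/(-37) - 73/(-105)) = (-191*(-17))*(-1/2/(-37) - 73/(-105)) = 3247*(-1/2*(-1/37) - 73*(-1/105)) = 3247*(1/74 + 73/105) = 3247*(5507/7770) = 17881229/7770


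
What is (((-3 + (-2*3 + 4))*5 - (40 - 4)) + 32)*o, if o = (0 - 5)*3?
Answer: 435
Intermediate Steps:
o = -15 (o = -5*3 = -15)
(((-3 + (-2*3 + 4))*5 - (40 - 4)) + 32)*o = (((-3 + (-2*3 + 4))*5 - (40 - 4)) + 32)*(-15) = (((-3 + (-6 + 4))*5 - 1*36) + 32)*(-15) = (((-3 - 2)*5 - 36) + 32)*(-15) = ((-5*5 - 36) + 32)*(-15) = ((-25 - 36) + 32)*(-15) = (-61 + 32)*(-15) = -29*(-15) = 435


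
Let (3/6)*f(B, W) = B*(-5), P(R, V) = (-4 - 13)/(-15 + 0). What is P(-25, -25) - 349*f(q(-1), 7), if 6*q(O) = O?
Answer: -8708/15 ≈ -580.53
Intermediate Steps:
P(R, V) = 17/15 (P(R, V) = -17/(-15) = -17*(-1/15) = 17/15)
q(O) = O/6
f(B, W) = -10*B (f(B, W) = 2*(B*(-5)) = 2*(-5*B) = -10*B)
P(-25, -25) - 349*f(q(-1), 7) = 17/15 - (-3490)*(⅙)*(-1) = 17/15 - (-3490)*(-1)/6 = 17/15 - 349*5/3 = 17/15 - 1745/3 = -8708/15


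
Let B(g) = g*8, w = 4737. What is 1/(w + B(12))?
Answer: 1/4833 ≈ 0.00020691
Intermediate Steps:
B(g) = 8*g
1/(w + B(12)) = 1/(4737 + 8*12) = 1/(4737 + 96) = 1/4833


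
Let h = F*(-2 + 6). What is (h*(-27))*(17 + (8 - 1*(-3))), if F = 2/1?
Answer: -6048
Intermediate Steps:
F = 2 (F = 2*1 = 2)
h = 8 (h = 2*(-2 + 6) = 2*4 = 8)
(h*(-27))*(17 + (8 - 1*(-3))) = (8*(-27))*(17 + (8 - 1*(-3))) = -216*(17 + (8 + 3)) = -216*(17 + 11) = -216*28 = -6048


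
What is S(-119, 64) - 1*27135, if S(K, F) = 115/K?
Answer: -3229180/119 ≈ -27136.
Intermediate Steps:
S(-119, 64) - 1*27135 = 115/(-119) - 1*27135 = 115*(-1/119) - 27135 = -115/119 - 27135 = -3229180/119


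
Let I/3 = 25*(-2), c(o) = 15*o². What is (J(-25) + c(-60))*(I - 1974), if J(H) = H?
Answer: -114642900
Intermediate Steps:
I = -150 (I = 3*(25*(-2)) = 3*(-50) = -150)
(J(-25) + c(-60))*(I - 1974) = (-25 + 15*(-60)²)*(-150 - 1974) = (-25 + 15*3600)*(-2124) = (-25 + 54000)*(-2124) = 53975*(-2124) = -114642900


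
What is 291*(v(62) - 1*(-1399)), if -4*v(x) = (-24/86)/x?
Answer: 1085353467/2666 ≈ 4.0711e+5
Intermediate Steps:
v(x) = 3/(43*x) (v(x) = -(-24/86)/(4*x) = -(-24*1/86)/(4*x) = -(-3)/(43*x) = 3/(43*x))
291*(v(62) - 1*(-1399)) = 291*((3/43)/62 - 1*(-1399)) = 291*((3/43)*(1/62) + 1399) = 291*(3/2666 + 1399) = 291*(3729737/2666) = 1085353467/2666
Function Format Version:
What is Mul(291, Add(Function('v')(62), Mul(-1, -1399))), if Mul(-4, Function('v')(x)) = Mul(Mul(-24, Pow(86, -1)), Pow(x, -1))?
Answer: Rational(1085353467, 2666) ≈ 4.0711e+5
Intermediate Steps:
Function('v')(x) = Mul(Rational(3, 43), Pow(x, -1)) (Function('v')(x) = Mul(Rational(-1, 4), Mul(Mul(-24, Pow(86, -1)), Pow(x, -1))) = Mul(Rational(-1, 4), Mul(Mul(-24, Rational(1, 86)), Pow(x, -1))) = Mul(Rational(-1, 4), Mul(Rational(-12, 43), Pow(x, -1))) = Mul(Rational(3, 43), Pow(x, -1)))
Mul(291, Add(Function('v')(62), Mul(-1, -1399))) = Mul(291, Add(Mul(Rational(3, 43), Pow(62, -1)), Mul(-1, -1399))) = Mul(291, Add(Mul(Rational(3, 43), Rational(1, 62)), 1399)) = Mul(291, Add(Rational(3, 2666), 1399)) = Mul(291, Rational(3729737, 2666)) = Rational(1085353467, 2666)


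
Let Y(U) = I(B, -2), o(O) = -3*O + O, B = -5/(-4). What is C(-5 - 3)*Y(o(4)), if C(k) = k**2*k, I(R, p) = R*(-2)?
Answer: 1280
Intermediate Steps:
B = 5/4 (B = -5*(-1/4) = 5/4 ≈ 1.2500)
I(R, p) = -2*R
o(O) = -2*O
Y(U) = -5/2 (Y(U) = -2*5/4 = -5/2)
C(k) = k**3
C(-5 - 3)*Y(o(4)) = (-5 - 3)**3*(-5/2) = (-8)**3*(-5/2) = -512*(-5/2) = 1280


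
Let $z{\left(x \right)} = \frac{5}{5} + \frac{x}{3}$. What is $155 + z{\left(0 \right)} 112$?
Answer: $267$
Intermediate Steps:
$z{\left(x \right)} = 1 + \frac{x}{3}$ ($z{\left(x \right)} = 5 \cdot \frac{1}{5} + x \frac{1}{3} = 1 + \frac{x}{3}$)
$155 + z{\left(0 \right)} 112 = 155 + \left(1 + \frac{1}{3} \cdot 0\right) 112 = 155 + \left(1 + 0\right) 112 = 155 + 1 \cdot 112 = 155 + 112 = 267$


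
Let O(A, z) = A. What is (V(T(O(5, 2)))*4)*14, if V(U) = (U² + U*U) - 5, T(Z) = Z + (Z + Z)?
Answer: 24920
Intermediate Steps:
T(Z) = 3*Z (T(Z) = Z + 2*Z = 3*Z)
V(U) = -5 + 2*U² (V(U) = (U² + U²) - 5 = 2*U² - 5 = -5 + 2*U²)
(V(T(O(5, 2)))*4)*14 = ((-5 + 2*(3*5)²)*4)*14 = ((-5 + 2*15²)*4)*14 = ((-5 + 2*225)*4)*14 = ((-5 + 450)*4)*14 = (445*4)*14 = 1780*14 = 24920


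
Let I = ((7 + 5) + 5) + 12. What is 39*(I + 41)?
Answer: 2730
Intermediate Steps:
I = 29 (I = (12 + 5) + 12 = 17 + 12 = 29)
39*(I + 41) = 39*(29 + 41) = 39*70 = 2730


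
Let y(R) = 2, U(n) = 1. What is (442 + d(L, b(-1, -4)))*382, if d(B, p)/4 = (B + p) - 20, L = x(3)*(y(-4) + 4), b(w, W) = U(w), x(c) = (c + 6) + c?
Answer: 249828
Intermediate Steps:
x(c) = 6 + 2*c (x(c) = (6 + c) + c = 6 + 2*c)
b(w, W) = 1
L = 72 (L = (6 + 2*3)*(2 + 4) = (6 + 6)*6 = 12*6 = 72)
d(B, p) = -80 + 4*B + 4*p (d(B, p) = 4*((B + p) - 20) = 4*(-20 + B + p) = -80 + 4*B + 4*p)
(442 + d(L, b(-1, -4)))*382 = (442 + (-80 + 4*72 + 4*1))*382 = (442 + (-80 + 288 + 4))*382 = (442 + 212)*382 = 654*382 = 249828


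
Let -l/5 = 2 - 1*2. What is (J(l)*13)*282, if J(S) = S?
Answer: 0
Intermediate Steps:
l = 0 (l = -5*(2 - 1*2) = -5*(2 - 2) = -5*0 = 0)
(J(l)*13)*282 = (0*13)*282 = 0*282 = 0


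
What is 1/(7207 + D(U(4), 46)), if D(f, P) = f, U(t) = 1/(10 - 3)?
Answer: 7/50450 ≈ 0.00013875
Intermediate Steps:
U(t) = 1/7
1/(7207 + D(U(4), 46)) = 1/(7207 + 1/7) = 1/(50450/7) = 7/50450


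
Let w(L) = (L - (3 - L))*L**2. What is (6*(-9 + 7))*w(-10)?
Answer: 27600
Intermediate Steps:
w(L) = L**2*(-3 + 2*L) (w(L) = (L + (-3 + L))*L**2 = (-3 + 2*L)*L**2 = L**2*(-3 + 2*L))
(6*(-9 + 7))*w(-10) = (6*(-9 + 7))*((-10)**2*(-3 + 2*(-10))) = (6*(-2))*(100*(-3 - 20)) = -1200*(-23) = -12*(-2300) = 27600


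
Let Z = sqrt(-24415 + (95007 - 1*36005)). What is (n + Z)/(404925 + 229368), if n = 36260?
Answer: 36260/634293 + sqrt(427)/70477 ≈ 0.057459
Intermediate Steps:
Z = 9*sqrt(427) (Z = sqrt(-24415 + (95007 - 36005)) = sqrt(-24415 + 59002) = sqrt(34587) = 9*sqrt(427) ≈ 185.98)
(n + Z)/(404925 + 229368) = (36260 + 9*sqrt(427))/(404925 + 229368) = (36260 + 9*sqrt(427))/634293 = (36260 + 9*sqrt(427))*(1/634293) = 36260/634293 + sqrt(427)/70477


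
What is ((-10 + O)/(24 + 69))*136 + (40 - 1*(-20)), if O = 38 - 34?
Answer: 1588/31 ≈ 51.226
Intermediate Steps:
O = 4
((-10 + O)/(24 + 69))*136 + (40 - 1*(-20)) = ((-10 + 4)/(24 + 69))*136 + (40 - 1*(-20)) = -6/93*136 + (40 + 20) = -6*1/93*136 + 60 = -2/31*136 + 60 = -272/31 + 60 = 1588/31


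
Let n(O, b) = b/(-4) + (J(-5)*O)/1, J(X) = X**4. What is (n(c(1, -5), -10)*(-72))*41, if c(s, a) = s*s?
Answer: -1852380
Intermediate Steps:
c(s, a) = s**2
n(O, b) = 625*O - b/4 (n(O, b) = b/(-4) + ((-5)**4*O)/1 = b*(-1/4) + (625*O)*1 = -b/4 + 625*O = 625*O - b/4)
(n(c(1, -5), -10)*(-72))*41 = ((625*1**2 - 1/4*(-10))*(-72))*41 = ((625*1 + 5/2)*(-72))*41 = ((625 + 5/2)*(-72))*41 = ((1255/2)*(-72))*41 = -45180*41 = -1852380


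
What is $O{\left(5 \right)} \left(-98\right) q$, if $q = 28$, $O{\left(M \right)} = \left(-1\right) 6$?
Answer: $16464$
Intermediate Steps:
$O{\left(M \right)} = -6$
$O{\left(5 \right)} \left(-98\right) q = \left(-6\right) \left(-98\right) 28 = 588 \cdot 28 = 16464$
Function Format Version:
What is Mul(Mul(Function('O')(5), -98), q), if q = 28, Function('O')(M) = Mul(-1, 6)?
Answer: 16464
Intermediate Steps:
Function('O')(M) = -6
Mul(Mul(Function('O')(5), -98), q) = Mul(Mul(-6, -98), 28) = Mul(588, 28) = 16464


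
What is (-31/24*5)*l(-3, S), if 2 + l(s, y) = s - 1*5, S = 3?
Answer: 775/12 ≈ 64.583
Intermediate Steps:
l(s, y) = -7 + s (l(s, y) = -2 + (s - 1*5) = -2 + (s - 5) = -2 + (-5 + s) = -7 + s)
(-31/24*5)*l(-3, S) = (-31/24*5)*(-7 - 3) = (-31*1/24*5)*(-10) = -31/24*5*(-10) = -155/24*(-10) = 775/12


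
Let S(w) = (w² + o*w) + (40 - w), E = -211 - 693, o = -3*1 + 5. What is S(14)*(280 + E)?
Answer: -156000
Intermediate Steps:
o = 2 (o = -3 + 5 = 2)
E = -904
S(w) = 40 + w + w² (S(w) = (w² + 2*w) + (40 - w) = 40 + w + w²)
S(14)*(280 + E) = (40 + 14 + 14²)*(280 - 904) = (40 + 14 + 196)*(-624) = 250*(-624) = -156000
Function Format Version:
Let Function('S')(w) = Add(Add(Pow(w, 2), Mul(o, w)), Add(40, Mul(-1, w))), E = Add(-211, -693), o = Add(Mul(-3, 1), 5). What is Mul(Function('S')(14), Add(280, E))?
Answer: -156000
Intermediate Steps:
o = 2 (o = Add(-3, 5) = 2)
E = -904
Function('S')(w) = Add(40, w, Pow(w, 2)) (Function('S')(w) = Add(Add(Pow(w, 2), Mul(2, w)), Add(40, Mul(-1, w))) = Add(40, w, Pow(w, 2)))
Mul(Function('S')(14), Add(280, E)) = Mul(Add(40, 14, Pow(14, 2)), Add(280, -904)) = Mul(Add(40, 14, 196), -624) = Mul(250, -624) = -156000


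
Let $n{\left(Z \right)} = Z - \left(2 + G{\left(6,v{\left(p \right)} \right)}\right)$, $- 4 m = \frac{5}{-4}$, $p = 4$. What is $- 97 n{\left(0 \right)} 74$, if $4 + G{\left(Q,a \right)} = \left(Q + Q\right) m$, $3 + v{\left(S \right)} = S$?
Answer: $\frac{25123}{2} \approx 12562.0$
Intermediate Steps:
$v{\left(S \right)} = -3 + S$
$m = \frac{5}{16}$ ($m = - \frac{5 \frac{1}{-4}}{4} = - \frac{5 \left(- \frac{1}{4}\right)}{4} = \left(- \frac{1}{4}\right) \left(- \frac{5}{4}\right) = \frac{5}{16} \approx 0.3125$)
$G{\left(Q,a \right)} = -4 + \frac{5 Q}{8}$ ($G{\left(Q,a \right)} = -4 + \left(Q + Q\right) \frac{5}{16} = -4 + 2 Q \frac{5}{16} = -4 + \frac{5 Q}{8}$)
$n{\left(Z \right)} = - \frac{7}{4} + Z$ ($n{\left(Z \right)} = Z - \left(2 + \left(-4 + \frac{5}{8} \cdot 6\right)\right) = Z - \left(2 + \left(-4 + \frac{15}{4}\right)\right) = Z - \left(2 - \frac{1}{4}\right) = Z - \frac{7}{4} = - \frac{7}{4} + Z$)
$- 97 n{\left(0 \right)} 74 = - 97 \left(- \frac{7}{4} + 0\right) 74 = \left(-97\right) \left(- \frac{7}{4}\right) 74 = \frac{679}{4} \cdot 74 = \frac{25123}{2}$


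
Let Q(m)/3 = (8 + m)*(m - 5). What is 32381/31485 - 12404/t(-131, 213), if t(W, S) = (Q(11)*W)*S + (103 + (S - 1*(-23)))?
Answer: 103128603829/100148401065 ≈ 1.0298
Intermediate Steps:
Q(m) = 3*(-5 + m)*(8 + m) (Q(m) = 3*((8 + m)*(m - 5)) = 3*((8 + m)*(-5 + m)) = 3*((-5 + m)*(8 + m)) = 3*(-5 + m)*(8 + m))
t(W, S) = 126 + S + 342*S*W (t(W, S) = ((-120 + 3*11² + 9*11)*W)*S + (103 + (S - 1*(-23))) = ((-120 + 3*121 + 99)*W)*S + (103 + (S + 23)) = ((-120 + 363 + 99)*W)*S + (103 + (23 + S)) = (342*W)*S + (126 + S) = 342*S*W + (126 + S) = 126 + S + 342*S*W)
32381/31485 - 12404/t(-131, 213) = 32381/31485 - 12404/(126 + 213 + 342*213*(-131)) = 32381*(1/31485) - 12404/(126 + 213 - 9542826) = 32381/31485 - 12404/(-9542487) = 32381/31485 - 12404*(-1/9542487) = 32381/31485 + 12404/9542487 = 103128603829/100148401065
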